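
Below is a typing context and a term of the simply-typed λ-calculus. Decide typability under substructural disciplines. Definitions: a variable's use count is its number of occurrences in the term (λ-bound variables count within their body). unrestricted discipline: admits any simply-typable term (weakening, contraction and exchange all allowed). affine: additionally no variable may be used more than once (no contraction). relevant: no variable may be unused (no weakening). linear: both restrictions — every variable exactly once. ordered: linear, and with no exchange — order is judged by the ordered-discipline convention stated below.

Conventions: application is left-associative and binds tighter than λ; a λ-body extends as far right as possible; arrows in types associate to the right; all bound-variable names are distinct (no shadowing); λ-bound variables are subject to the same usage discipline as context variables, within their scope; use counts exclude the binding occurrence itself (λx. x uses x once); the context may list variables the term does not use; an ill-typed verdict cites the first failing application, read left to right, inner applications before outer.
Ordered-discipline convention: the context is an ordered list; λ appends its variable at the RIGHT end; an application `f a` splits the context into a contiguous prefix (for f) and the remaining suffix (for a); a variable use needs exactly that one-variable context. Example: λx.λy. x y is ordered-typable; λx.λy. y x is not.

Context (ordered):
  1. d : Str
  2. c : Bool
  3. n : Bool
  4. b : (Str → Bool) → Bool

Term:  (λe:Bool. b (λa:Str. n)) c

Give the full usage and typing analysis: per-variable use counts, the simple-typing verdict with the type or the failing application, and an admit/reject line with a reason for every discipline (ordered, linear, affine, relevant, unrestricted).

counts: d: 0; c: 1; n: 1; b: 1; e (λ-bound): 0; a (λ-bound): 0
left-to-right use order: b, n, c
typing: well-typed at Bool
ordered: ✗, d, e, a never used (weakening)
linear: ✗, d, e, a never used (weakening)
affine: ✓, d, c, n, b, e, a: no repeats, contraction unneeded
relevant: ✗, d, e, a never used (weakening)
unrestricted: ✓, well-typed at Bool; no restrictions here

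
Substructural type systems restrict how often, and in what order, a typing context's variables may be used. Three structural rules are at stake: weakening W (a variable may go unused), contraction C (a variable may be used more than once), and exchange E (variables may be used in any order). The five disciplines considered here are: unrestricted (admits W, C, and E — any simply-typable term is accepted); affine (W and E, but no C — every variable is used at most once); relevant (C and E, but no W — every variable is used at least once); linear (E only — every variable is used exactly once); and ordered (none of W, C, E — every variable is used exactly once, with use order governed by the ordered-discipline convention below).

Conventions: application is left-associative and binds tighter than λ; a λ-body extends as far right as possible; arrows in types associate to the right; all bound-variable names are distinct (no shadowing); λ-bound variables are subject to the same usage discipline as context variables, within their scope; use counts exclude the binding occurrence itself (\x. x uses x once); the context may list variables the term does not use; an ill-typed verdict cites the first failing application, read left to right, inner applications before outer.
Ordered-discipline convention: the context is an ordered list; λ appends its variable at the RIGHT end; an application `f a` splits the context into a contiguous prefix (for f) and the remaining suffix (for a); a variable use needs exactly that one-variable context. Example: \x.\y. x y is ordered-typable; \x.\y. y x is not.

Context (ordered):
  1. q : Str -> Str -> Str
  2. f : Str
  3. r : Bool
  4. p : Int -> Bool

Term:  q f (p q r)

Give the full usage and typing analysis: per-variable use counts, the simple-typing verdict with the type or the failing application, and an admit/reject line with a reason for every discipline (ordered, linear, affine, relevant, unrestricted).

use counts: q: 2; f: 1; r: 1; p: 1
uses in reading order: q, f, p, q, r
typing: ill-typed: an argument Str -> Str -> Str mismatches the expected Int
ordered: ✗, not simply typable
linear: ✗, fails simple typing
affine: ✗, a type mismatch blocks all five
relevant: ✗, the type mismatch rejects it
unrestricted: ✗, not simply typable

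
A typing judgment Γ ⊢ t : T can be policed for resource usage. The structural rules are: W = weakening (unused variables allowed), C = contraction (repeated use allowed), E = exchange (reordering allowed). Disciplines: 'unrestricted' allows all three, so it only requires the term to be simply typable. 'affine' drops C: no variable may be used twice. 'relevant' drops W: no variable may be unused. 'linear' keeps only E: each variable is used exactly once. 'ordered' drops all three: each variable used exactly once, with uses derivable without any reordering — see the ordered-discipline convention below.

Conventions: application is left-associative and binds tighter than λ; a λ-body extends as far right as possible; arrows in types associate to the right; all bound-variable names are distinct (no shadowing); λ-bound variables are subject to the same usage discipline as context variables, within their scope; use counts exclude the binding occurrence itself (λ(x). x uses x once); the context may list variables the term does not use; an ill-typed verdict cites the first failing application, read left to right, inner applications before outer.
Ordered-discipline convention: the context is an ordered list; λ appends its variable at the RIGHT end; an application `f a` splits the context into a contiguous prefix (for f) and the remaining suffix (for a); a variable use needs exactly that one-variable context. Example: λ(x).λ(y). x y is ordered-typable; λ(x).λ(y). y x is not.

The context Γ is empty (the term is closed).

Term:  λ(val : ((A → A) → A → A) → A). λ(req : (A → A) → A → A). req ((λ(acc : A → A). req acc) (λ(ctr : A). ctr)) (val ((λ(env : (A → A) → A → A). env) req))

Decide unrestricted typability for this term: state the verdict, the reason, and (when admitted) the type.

yes — type-checks ((((A → A) → A → A) → A) → ((A → A) → A → A) → A) and nothing is barred; term : (((A → A) → A → A) → A) → ((A → A) → A → A) → A
variable uses: val (λ-bound): 1; req (λ-bound): 3; acc (λ-bound): 1; ctr (λ-bound): 1; env (λ-bound): 1
order of uses: req, req, acc, ctr, val, env, req
typing: the term checks, with type (((A → A) → A → A) → A) → ((A → A) → A → A) → A
across the five disciplines: ordered ✗ · linear ✗ · affine ✗ · relevant ✓ · unrestricted ✓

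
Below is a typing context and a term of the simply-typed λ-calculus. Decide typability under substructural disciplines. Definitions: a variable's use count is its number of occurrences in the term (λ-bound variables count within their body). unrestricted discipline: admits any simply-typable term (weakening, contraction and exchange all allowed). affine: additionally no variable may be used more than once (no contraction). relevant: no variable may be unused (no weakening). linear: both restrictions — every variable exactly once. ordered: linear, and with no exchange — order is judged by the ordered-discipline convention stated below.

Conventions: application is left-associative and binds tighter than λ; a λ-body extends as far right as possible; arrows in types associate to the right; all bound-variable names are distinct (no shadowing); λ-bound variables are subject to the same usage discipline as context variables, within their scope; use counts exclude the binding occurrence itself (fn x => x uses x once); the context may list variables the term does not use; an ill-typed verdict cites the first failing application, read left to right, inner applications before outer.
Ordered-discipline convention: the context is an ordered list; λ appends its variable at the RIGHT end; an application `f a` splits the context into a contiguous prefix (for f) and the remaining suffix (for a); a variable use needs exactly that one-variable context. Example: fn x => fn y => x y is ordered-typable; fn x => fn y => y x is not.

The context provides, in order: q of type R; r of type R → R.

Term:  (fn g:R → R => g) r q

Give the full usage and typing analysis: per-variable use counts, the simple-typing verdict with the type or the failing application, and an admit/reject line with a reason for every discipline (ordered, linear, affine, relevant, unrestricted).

counts: q: 1; r: 1; g (bound): 1
order of uses: g, r, q
typing: the term checks, with type R
ordered: ✗ — needs exchange: uses follow g, r, q
linear: ✓ — q, r, g: one use apiece
affine: ✓ — none of q, r, g used more than once
relevant: ✓ — q, r, g: all used, weakening unneeded
unrestricted: ✓ — type-checks (R) and nothing is barred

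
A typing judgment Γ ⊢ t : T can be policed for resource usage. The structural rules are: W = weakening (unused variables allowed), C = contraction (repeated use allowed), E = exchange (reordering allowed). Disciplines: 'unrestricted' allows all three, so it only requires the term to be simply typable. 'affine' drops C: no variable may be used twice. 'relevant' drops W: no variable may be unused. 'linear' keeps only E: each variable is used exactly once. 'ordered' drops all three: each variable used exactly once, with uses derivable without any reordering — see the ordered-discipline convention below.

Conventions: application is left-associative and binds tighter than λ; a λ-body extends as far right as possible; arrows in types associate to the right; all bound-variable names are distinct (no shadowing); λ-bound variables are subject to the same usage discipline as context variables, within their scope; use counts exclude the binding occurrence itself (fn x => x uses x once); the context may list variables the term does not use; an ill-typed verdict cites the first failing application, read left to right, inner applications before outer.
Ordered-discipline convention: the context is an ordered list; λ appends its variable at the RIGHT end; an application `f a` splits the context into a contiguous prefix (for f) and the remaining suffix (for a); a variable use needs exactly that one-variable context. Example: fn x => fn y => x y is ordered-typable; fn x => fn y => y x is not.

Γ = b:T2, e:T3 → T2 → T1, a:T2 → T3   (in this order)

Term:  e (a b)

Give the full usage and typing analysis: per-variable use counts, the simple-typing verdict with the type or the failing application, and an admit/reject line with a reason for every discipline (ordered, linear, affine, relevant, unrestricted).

use counts: b ×1, e ×1, a ×1
left-to-right use order: e, a, b
typing: well-typed at T2 → T1
ordered: ✗ — use order e, a, b needs exchange
linear: ✓ — exactly-once usage across b, e, a
affine: ✓ — at most one use each (b, e, a)
relevant: ✓ — none of b, e, a goes unused
unrestricted: ✓ — typability at T2 → T1 is all that's needed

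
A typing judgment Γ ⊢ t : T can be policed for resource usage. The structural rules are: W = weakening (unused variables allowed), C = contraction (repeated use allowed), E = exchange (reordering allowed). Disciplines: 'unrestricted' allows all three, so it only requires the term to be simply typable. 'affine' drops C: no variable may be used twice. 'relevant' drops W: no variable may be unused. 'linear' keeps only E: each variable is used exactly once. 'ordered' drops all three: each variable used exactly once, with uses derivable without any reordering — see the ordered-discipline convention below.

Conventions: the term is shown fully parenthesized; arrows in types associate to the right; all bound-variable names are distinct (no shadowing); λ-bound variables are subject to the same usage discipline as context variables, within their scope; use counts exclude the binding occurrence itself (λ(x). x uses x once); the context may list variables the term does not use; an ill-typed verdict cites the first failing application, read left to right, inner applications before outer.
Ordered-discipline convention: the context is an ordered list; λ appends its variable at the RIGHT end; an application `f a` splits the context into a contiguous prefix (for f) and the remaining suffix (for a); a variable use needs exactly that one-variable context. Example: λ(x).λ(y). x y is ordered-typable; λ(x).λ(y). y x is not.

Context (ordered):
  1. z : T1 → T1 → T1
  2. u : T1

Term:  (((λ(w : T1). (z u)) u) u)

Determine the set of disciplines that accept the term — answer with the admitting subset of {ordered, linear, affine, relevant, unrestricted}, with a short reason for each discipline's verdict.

accepted by: unrestricted
variable uses: z: 1, u: 3, w (bound): 0
uses in reading order: z, u, u, u
typing: the term checks, with type T1
ordered: ✗, u ×3 used more than once (contraction); needs weakening: w unused
linear: ✗, u ×3 used more than once (contraction); needs weakening: w unused
affine: ✗, u ×3 used more than once (contraction)
relevant: ✗, needs weakening: w unused
unrestricted: ✓, typability at T1 is all that's needed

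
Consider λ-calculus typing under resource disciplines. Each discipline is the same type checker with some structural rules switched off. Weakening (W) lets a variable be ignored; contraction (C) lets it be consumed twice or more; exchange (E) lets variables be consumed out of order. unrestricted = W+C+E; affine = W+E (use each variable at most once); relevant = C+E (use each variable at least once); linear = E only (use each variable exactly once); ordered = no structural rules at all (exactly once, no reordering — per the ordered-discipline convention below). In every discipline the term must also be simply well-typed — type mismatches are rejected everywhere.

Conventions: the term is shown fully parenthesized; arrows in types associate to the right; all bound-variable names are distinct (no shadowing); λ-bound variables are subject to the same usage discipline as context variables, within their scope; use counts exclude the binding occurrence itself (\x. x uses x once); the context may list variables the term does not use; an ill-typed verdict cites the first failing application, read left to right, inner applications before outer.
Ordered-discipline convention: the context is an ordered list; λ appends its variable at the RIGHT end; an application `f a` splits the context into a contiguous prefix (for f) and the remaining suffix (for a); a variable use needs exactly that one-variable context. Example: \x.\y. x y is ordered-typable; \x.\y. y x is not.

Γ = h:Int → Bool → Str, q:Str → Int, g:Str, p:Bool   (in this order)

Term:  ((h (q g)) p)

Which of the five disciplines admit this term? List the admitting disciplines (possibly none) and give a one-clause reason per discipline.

admitted in: ordered, linear, affine, relevant, unrestricted
use counts: h: 1×; q: 1×; g: 1×; p: 1×
use order (left to right): h, q, g, p
typing: well-typed at Str
ordered: ✓, h, q, g, p: once each, no exchange needed
linear: ✓, single use per variable (h, q, g, p)
affine: ✓, h, q, g, p: no repeats, contraction unneeded
relevant: ✓, h, q, g, p: all used, weakening unneeded
unrestricted: ✓, well-typed at Str; no restrictions here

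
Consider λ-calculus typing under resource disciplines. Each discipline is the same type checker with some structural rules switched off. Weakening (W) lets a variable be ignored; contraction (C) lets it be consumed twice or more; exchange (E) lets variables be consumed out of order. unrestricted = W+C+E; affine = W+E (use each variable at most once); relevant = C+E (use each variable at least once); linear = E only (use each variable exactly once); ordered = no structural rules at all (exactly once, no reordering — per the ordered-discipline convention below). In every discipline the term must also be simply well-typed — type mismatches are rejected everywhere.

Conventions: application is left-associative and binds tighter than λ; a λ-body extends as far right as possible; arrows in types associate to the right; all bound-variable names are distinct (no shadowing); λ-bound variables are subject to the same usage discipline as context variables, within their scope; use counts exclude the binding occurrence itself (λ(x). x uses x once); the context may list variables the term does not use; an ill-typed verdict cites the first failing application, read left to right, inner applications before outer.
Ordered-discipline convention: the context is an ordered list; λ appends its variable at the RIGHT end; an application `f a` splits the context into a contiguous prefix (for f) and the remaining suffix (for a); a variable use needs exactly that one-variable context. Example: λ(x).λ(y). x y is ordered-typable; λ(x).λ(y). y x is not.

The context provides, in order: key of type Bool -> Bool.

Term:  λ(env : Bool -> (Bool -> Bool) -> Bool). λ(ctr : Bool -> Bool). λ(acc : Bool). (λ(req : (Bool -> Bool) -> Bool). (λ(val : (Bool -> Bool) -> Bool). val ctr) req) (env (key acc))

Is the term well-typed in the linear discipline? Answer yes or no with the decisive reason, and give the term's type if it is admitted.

yes — each of key, env, ctr, acc, req, val used exactly once; term : (Bool -> (Bool -> Bool) -> Bool) -> (Bool -> Bool) -> Bool -> Bool
use counts: key: 1; env (λ-bound): 1; ctr (λ-bound): 1; acc (λ-bound): 1; req (λ-bound): 1; val (λ-bound): 1
use order (left to right): val, ctr, req, env, key, acc
typing: well-typed at (Bool -> (Bool -> Bool) -> Bool) -> (Bool -> Bool) -> Bool -> Bool
all disciplines: ordered ✗, linear ✓, affine ✓, relevant ✓, unrestricted ✓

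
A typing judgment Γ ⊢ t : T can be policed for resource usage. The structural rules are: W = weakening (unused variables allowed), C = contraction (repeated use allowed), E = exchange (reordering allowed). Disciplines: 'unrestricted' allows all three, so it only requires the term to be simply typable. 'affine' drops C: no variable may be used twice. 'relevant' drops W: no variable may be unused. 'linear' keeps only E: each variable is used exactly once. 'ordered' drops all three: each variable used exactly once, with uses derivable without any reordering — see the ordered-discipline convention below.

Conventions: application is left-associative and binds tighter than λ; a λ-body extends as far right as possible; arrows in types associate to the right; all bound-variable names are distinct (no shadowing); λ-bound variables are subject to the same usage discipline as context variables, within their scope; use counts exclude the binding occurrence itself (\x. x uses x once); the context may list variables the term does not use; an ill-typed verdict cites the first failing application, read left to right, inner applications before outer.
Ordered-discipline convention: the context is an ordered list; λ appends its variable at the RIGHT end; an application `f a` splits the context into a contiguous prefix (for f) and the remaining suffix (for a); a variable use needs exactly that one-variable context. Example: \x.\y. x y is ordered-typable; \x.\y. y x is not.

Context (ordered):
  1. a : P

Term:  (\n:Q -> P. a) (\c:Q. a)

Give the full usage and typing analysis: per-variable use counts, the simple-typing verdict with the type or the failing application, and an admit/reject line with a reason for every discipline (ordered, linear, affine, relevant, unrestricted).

use counts: a ×2, n [bound] ×0, c [bound] ×0
uses in reading order: a, a
typing: the term checks, with type P
ordered: ✗ — repeated use of a ×2; n, c left unused
linear: ✗ — repeated use of a ×2; n, c left unused
affine: ✗ — repeated use of a ×2
relevant: ✗ — n, c left unused
unrestricted: ✓ — type-checks (P) and nothing is barred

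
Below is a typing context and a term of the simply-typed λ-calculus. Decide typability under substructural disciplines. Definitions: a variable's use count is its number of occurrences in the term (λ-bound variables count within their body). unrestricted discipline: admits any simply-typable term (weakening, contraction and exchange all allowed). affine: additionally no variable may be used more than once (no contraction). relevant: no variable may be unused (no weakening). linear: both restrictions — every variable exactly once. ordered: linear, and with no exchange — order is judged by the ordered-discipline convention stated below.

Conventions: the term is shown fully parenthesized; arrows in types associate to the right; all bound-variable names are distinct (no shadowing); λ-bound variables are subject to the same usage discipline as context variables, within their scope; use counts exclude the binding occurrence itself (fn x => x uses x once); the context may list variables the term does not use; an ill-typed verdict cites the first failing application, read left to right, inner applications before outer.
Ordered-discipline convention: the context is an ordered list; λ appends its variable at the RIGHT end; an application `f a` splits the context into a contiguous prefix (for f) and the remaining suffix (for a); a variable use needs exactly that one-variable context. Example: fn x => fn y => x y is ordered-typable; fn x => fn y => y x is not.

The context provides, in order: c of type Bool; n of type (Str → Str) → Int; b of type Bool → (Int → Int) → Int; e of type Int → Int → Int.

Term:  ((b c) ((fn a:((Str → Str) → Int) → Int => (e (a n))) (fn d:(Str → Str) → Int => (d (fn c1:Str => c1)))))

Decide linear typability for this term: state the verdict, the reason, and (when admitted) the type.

yes — each of c, n, b, e, a, d, c1 used exactly once; term : Int
counts: c: 1; n: 1; b: 1; e: 1; a (bound): 1; d (bound): 1; c1 (bound): 1
uses in reading order: b, c, e, a, n, d, c1
typing: the term checks, with type Int
per-discipline verdicts: ordered ✗ · linear ✓ · affine ✓ · relevant ✓ · unrestricted ✓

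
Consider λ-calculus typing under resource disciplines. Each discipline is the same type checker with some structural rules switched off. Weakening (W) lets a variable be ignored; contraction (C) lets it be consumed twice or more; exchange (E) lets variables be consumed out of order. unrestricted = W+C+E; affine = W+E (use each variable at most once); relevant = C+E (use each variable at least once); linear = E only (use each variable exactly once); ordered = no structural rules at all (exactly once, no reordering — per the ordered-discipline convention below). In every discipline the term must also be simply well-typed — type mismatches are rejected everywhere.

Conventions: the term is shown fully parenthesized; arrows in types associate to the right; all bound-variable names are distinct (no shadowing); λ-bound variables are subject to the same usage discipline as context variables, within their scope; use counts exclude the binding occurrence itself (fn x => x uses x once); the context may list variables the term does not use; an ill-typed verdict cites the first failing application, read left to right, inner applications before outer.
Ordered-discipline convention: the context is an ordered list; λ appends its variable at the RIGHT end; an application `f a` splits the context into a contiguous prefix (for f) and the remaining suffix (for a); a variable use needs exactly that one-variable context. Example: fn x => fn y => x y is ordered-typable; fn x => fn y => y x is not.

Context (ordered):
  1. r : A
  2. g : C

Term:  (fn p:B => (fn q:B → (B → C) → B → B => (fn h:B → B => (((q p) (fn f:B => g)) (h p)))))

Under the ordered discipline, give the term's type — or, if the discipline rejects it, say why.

not well-typed under ordered — needs contraction — p ×2; r, f left unused
variable uses: r: 0, g: 1, p [bound]: 2, q [bound]: 1, h [bound]: 1, f [bound]: 0
use order (left to right): q, p, g, h, p
typing: the term checks, with type B → (B → (B → C) → B → B) → (B → B) → B
all disciplines: ordered ✗; linear ✗; affine ✗; relevant ✗; unrestricted ✓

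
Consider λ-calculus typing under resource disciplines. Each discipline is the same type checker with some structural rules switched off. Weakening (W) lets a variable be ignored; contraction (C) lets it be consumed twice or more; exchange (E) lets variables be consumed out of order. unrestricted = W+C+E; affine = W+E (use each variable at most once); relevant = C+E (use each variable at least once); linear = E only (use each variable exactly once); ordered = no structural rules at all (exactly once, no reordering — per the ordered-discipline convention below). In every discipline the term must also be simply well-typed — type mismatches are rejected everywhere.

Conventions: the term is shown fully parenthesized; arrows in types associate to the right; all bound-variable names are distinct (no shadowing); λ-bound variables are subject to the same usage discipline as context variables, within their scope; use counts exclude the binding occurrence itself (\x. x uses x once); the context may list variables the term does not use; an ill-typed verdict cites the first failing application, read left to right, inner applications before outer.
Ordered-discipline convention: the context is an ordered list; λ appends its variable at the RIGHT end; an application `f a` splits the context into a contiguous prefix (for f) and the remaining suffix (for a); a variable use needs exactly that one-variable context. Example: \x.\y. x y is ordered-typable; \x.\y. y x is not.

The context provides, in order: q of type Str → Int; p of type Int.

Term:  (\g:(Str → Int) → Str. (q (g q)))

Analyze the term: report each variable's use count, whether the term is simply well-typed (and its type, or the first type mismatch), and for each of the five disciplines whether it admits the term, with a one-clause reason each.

variable uses: q ×2, p ×0, g [bound] ×1
left-to-right use order: q, g, q
typing: well-typed — term : ((Str → Int) → Str) → Int
ordered: ✗, repeated use of q ×2; p left unused
linear: ✗, repeated use of q ×2; p left unused
affine: ✗, repeated use of q ×2
relevant: ✗, p left unused
unrestricted: ✓, well-typed at ((Str → Int) → Str) → Int; no restrictions here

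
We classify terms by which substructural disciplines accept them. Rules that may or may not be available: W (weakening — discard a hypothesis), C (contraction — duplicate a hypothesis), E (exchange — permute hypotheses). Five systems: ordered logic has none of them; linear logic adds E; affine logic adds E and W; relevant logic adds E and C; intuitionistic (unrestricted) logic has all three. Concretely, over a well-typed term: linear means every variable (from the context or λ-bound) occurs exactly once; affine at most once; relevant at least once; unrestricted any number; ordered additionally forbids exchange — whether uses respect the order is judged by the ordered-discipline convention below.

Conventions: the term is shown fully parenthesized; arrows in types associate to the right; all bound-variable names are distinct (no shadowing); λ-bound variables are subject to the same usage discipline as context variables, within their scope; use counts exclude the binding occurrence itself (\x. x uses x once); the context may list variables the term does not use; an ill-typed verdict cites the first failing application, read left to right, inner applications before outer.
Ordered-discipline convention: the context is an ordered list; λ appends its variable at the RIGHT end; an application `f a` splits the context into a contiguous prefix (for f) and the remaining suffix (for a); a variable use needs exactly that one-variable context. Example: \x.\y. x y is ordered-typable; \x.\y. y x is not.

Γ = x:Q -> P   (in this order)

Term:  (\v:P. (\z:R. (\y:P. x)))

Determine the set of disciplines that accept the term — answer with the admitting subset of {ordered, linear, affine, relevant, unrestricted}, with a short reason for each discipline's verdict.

admitted by: affine, unrestricted
usage: x: 1×, v [bound]: 0×, z [bound]: 0×, y [bound]: 0×
uses in reading order: x
typing: well-typed — term : P -> R -> P -> Q -> P
ordered: ✗ — unused: v, z, y — weakening required
linear: ✗ — unused: v, z, y — weakening required
affine: ✓ — at most one use each (x, v, z, y)
relevant: ✗ — unused: v, z, y — weakening required
unrestricted: ✓ — typability at P -> R -> P -> Q -> P is all that's needed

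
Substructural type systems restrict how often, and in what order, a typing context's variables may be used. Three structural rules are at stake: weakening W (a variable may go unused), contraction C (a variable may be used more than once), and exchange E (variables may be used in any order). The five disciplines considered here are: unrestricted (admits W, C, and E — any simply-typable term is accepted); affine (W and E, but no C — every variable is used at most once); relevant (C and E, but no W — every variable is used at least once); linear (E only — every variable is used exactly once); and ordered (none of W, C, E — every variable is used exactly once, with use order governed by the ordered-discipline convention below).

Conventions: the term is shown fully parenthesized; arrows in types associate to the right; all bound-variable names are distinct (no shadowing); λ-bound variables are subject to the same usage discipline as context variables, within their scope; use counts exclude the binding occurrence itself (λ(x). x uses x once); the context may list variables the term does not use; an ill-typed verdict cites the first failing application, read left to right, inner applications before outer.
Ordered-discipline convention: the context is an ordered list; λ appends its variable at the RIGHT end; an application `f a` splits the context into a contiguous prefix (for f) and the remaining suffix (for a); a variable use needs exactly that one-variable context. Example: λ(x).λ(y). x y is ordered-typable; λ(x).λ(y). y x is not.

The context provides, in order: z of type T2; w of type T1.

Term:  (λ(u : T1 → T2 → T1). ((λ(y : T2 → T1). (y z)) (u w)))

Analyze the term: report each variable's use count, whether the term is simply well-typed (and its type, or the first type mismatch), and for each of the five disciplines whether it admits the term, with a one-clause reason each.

counts: z=1; w=1; u (bound)=1; y (bound)=1
uses in reading order: y, z, u, w
typing: well-typed — term : (T1 → T2 → T1) → T1
ordered ✗ (no contiguous prefix/suffix split fits y, z, u, w)
linear ✓ (single use per variable (z, w, u, y))
affine ✓ (none of z, w, u, y used more than once)
relevant ✓ (every one of z, w, u, y appears)
unrestricted ✓ (simply typable at (T1 → T2 → T1) → T1; W, C, E all held)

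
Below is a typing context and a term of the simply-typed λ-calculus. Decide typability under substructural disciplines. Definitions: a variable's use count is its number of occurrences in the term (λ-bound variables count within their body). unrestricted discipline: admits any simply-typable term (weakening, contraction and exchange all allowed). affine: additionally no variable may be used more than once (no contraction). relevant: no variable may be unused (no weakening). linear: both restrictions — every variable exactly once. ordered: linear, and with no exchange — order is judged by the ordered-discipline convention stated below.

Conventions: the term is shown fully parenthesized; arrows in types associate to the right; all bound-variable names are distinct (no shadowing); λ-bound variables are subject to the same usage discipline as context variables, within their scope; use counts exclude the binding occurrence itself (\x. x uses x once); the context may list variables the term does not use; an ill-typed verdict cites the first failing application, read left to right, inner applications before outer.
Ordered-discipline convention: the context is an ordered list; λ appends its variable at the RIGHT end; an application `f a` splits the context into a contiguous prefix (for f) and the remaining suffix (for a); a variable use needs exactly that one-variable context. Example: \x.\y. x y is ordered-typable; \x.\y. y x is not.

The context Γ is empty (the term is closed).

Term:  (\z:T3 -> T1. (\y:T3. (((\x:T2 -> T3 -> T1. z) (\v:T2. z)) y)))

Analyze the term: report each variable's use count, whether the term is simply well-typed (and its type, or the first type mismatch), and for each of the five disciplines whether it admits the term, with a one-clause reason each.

use counts: z (λ-bound): 2; y (λ-bound): 1; x (λ-bound): 0; v (λ-bound): 0
left-to-right use order: z, z, y
typing: ✓ — (T3 -> T1) -> T3 -> T1
ordered: ✗, uses contraction: z ×2; x, v left unused
linear: ✗, uses contraction: z ×2; x, v left unused
affine: ✗, uses contraction: z ×2
relevant: ✗, x, v left unused
unrestricted: ✓, well-typed at (T3 -> T1) -> T3 -> T1; no restrictions here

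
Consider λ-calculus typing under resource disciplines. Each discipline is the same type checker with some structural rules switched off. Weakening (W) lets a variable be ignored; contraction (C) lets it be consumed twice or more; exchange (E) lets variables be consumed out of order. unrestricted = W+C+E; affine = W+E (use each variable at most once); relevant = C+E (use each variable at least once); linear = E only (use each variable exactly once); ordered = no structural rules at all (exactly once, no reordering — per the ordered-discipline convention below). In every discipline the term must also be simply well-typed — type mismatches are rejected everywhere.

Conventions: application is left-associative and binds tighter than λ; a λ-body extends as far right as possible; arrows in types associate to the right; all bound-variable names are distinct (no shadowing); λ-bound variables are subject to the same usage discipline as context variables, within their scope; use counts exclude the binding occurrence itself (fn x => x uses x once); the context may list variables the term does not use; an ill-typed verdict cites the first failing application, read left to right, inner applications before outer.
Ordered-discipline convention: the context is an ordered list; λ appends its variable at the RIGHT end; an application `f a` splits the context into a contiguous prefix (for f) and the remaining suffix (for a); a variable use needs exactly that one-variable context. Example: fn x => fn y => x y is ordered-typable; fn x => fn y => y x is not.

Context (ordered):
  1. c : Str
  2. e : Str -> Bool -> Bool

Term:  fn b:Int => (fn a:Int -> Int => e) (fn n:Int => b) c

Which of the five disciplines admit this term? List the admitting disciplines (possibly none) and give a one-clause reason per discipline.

admitted by: affine, unrestricted
variable uses: c: 1×, e: 1×, b (λ-bound): 1×, a (λ-bound): 0×, n (λ-bound): 0×
left-to-right use order: e, b, c
typing: the term checks, with type Int -> Bool -> Bool
ordered ✗ (unused: a, n — weakening required)
linear ✗ (unused: a, n — weakening required)
affine ✓ (c, e, b, a, n: no repeats, contraction unneeded)
relevant ✗ (unused: a, n — weakening required)
unrestricted ✓ (typability at Int -> Bool -> Bool is all that's needed)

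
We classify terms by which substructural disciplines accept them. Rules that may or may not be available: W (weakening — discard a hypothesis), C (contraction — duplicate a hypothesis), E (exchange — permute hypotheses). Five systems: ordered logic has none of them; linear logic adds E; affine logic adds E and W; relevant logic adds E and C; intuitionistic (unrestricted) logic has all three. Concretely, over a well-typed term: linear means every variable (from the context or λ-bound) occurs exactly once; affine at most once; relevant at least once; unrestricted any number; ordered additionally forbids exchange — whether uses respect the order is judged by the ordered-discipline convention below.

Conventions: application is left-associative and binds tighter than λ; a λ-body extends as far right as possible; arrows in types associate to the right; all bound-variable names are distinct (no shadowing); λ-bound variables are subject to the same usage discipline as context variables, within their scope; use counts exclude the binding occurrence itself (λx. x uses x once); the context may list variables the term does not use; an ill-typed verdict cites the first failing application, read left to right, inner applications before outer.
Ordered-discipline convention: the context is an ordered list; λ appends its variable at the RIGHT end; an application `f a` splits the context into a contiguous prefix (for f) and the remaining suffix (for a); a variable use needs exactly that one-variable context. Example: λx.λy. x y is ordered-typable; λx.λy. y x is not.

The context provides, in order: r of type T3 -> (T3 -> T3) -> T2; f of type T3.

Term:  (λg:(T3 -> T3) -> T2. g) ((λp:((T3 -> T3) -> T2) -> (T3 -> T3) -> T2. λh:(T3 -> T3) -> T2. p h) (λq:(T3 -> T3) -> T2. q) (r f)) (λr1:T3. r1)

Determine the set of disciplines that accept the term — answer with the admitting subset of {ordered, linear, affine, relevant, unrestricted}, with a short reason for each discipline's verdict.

accepted by: ordered, linear, affine, relevant, unrestricted
use counts: r ×1; f ×1; g (bound) ×1; p (bound) ×1; h (bound) ×1; q (bound) ×1; r1 (bound) ×1
order of uses: g, p, h, q, r, f, r1
typing: the term checks, with type T2
ordered ✓ (r, f, g, p, h, q, r1 once each; derivable with no W/C/E)
linear ✓ (single use per variable (r, f, g, p, h, q, r1))
affine ✓ (at most one use each (r, f, g, p, h, q, r1))
relevant ✓ (at least one use each (r, f, g, p, h, q, r1))
unrestricted ✓ (typability at T2 is all that's needed)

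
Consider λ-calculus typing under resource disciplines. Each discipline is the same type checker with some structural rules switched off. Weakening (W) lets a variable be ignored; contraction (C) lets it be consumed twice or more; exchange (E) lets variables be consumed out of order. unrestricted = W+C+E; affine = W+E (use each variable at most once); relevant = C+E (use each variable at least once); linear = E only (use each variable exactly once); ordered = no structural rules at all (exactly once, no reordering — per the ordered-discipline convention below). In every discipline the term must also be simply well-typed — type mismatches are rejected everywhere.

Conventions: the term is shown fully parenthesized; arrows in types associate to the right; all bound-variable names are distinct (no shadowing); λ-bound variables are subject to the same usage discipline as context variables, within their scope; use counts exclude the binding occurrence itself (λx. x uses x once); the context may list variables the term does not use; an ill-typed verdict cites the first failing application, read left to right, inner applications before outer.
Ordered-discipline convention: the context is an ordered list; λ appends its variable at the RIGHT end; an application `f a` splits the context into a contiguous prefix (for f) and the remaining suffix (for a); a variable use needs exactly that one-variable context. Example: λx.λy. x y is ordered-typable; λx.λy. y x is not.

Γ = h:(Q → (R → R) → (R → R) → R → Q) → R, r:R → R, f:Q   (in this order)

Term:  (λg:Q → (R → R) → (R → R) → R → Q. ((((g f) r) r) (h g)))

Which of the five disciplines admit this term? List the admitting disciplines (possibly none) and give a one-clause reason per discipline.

admitted in: relevant, unrestricted
variable uses: h: 1, r: 2, f: 1, g (bound): 2
order of uses: g, f, r, r, h, g
typing: well-typed at (Q → (R → R) → (R → R) → R → Q) → Q
ordered ✗ (repeated use of r ×2, g ×2)
linear ✗ (repeated use of r ×2, g ×2)
affine ✗ (repeated use of r ×2, g ×2)
relevant ✓ (none of h, r, f, g goes unused)
unrestricted ✓ (simply typable at (Q → (R → R) → (R → R) → R → Q) → Q; W, C, E all held)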